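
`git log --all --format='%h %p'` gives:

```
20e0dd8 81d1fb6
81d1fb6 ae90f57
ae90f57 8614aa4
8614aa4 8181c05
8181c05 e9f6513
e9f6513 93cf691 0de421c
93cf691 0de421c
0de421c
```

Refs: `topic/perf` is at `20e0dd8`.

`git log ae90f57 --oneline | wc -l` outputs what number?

6

Walking parent pointers from ae90f57: reachable set = {0de421c, 8181c05, 8614aa4, 93cf691, ae90f57, e9f6513}.
That is 6 commits.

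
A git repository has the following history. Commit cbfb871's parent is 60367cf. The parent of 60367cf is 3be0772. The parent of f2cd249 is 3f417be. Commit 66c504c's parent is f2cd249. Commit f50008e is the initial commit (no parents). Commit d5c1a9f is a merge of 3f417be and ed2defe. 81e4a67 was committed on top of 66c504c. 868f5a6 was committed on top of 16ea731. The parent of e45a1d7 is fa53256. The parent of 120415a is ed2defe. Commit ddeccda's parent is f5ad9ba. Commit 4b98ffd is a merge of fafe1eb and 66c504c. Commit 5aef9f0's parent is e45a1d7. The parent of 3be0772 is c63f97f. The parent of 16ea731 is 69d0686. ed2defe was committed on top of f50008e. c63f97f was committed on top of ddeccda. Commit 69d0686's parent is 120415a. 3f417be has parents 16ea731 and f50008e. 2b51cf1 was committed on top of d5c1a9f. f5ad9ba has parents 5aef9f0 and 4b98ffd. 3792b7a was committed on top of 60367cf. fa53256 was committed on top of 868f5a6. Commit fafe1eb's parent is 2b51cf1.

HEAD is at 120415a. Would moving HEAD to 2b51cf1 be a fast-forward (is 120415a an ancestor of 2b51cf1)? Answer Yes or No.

Yes

A fast-forward from 120415a to 2b51cf1 is possible iff 120415a is an ancestor of 2b51cf1.
Ancestors of 2b51cf1: {120415a, 16ea731, 2b51cf1, 3f417be, 69d0686, d5c1a9f, ed2defe, f50008e}.
120415a is among them, so fast-forward is possible.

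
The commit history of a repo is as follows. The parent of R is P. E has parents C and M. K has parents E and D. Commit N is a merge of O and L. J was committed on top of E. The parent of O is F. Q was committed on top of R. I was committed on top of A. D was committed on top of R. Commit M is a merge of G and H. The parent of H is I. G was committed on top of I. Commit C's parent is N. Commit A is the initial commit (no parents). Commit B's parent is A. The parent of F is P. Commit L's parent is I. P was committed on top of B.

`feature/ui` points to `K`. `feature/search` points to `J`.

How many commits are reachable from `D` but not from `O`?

Reachable from D: {A, B, D, P, R}.
Reachable from O: {A, B, F, O, P}.
In D's history but not O's: {D, R} — 2 commits.

2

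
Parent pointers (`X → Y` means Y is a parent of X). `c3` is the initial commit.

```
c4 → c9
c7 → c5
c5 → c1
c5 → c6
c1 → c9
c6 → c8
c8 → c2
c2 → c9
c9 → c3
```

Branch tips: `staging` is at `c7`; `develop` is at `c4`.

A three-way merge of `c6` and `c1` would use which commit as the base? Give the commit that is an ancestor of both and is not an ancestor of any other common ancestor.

Ancestors of c6: {c2, c3, c6, c8, c9}.
Ancestors of c1: {c1, c3, c9}.
Common ancestors: {c3, c9}.
Among these, c9 is not an ancestor of any other common ancestor — it is the merge base.

c9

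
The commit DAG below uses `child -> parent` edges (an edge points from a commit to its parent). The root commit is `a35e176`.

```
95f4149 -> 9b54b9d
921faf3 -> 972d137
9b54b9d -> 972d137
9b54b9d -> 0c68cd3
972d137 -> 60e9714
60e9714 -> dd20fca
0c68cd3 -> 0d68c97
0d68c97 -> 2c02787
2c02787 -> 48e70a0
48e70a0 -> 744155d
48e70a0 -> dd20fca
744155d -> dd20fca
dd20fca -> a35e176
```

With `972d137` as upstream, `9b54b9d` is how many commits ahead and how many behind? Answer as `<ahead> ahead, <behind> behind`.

Reachable from 9b54b9d: {0c68cd3, 0d68c97, 2c02787, 48e70a0, 60e9714, 744155d, 972d137, 9b54b9d, a35e176, dd20fca}.
Reachable from 972d137: {60e9714, 972d137, a35e176, dd20fca}.
Only in 9b54b9d's history (ahead): {0c68cd3, 0d68c97, 2c02787, 48e70a0, 744155d, 9b54b9d} — 6.
Only in 972d137's history (behind): {} — 0.

6 ahead, 0 behind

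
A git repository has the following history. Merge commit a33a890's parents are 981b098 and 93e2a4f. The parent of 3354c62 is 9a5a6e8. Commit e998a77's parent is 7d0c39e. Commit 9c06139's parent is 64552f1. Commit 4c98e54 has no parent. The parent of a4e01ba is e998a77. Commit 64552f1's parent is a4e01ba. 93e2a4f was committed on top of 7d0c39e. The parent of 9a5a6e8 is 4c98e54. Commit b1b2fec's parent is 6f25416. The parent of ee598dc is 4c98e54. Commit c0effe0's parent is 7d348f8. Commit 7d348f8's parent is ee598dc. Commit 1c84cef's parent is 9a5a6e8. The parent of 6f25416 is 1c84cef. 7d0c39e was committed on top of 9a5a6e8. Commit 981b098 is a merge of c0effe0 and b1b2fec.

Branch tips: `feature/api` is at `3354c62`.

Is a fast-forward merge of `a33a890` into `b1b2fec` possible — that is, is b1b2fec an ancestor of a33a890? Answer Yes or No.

A fast-forward from b1b2fec to a33a890 is possible iff b1b2fec is an ancestor of a33a890.
Ancestors of a33a890: {1c84cef, 4c98e54, 6f25416, 7d0c39e, 7d348f8, 93e2a4f, 981b098, 9a5a6e8, a33a890, b1b2fec, c0effe0, ee598dc}.
b1b2fec is among them, so fast-forward is possible.

Yes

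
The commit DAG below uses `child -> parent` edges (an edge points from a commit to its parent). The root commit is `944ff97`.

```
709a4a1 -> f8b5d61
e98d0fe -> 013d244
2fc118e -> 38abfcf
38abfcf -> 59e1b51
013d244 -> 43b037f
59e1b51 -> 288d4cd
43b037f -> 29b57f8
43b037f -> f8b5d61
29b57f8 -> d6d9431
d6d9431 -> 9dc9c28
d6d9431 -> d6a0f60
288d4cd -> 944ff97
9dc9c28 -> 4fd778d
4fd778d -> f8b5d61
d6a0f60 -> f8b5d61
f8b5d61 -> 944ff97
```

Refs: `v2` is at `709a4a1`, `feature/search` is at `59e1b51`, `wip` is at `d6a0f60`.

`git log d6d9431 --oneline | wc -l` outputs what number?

6

Walking parent pointers from d6d9431: reachable set = {4fd778d, 944ff97, 9dc9c28, d6a0f60, d6d9431, f8b5d61}.
That is 6 commits.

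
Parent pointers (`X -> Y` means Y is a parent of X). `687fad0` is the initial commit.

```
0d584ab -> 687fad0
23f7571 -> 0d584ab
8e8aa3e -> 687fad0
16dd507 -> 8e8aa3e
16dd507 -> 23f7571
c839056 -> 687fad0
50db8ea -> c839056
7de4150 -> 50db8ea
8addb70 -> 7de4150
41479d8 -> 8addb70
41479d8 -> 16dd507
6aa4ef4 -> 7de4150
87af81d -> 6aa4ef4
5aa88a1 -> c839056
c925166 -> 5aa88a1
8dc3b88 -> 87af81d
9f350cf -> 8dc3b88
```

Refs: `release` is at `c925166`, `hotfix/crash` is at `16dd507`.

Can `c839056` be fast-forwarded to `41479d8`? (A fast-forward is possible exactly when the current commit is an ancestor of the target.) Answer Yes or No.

Yes

A fast-forward from c839056 to 41479d8 is possible iff c839056 is an ancestor of 41479d8.
Ancestors of 41479d8: {0d584ab, 16dd507, 23f7571, 41479d8, 50db8ea, 687fad0, 7de4150, 8addb70, 8e8aa3e, c839056}.
c839056 is among them, so fast-forward is possible.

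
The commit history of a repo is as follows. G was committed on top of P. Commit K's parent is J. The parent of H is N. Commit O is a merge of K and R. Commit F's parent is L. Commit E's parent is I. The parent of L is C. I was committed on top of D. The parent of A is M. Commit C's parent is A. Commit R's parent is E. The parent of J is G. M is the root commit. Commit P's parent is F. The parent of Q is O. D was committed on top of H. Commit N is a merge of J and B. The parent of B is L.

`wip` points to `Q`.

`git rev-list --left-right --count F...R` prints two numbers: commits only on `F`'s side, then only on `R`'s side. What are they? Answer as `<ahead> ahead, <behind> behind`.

0 ahead, 10 behind

Reachable from F: {A, C, F, L, M}.
Reachable from R: {A, B, C, D, E, F, G, H, I, J, L, M, N, P, R}.
Only in F's history (ahead): {} — 0.
Only in R's history (behind): {B, D, E, G, H, I, J, N, P, R} — 10.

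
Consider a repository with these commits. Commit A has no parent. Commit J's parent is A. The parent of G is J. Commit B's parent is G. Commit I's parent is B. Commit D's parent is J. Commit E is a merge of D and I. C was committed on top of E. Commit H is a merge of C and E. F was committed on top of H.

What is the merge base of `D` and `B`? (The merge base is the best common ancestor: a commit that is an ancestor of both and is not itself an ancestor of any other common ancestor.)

J

Ancestors of D: {A, D, J}.
Ancestors of B: {A, B, G, J}.
Common ancestors: {A, J}.
Among these, J is not an ancestor of any other common ancestor — it is the merge base.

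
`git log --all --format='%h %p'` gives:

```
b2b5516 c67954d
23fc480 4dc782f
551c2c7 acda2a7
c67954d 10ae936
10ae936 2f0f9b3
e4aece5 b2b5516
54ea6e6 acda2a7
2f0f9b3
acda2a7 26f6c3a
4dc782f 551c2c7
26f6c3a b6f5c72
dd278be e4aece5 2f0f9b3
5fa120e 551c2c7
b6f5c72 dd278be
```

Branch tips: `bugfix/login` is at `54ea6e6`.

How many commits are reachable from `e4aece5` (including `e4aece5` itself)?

5

Walking parent pointers from e4aece5: reachable set = {10ae936, 2f0f9b3, b2b5516, c67954d, e4aece5}.
That is 5 commits.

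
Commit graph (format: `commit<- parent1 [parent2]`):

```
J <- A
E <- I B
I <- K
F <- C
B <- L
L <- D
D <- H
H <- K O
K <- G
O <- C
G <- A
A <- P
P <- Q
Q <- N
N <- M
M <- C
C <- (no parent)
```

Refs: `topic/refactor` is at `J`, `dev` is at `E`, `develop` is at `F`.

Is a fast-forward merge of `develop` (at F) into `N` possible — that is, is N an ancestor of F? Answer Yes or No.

No

A fast-forward from N to F is possible iff N is an ancestor of F.
Ancestors of F: {C, F}.
N is not among them, so fast-forward is not possible.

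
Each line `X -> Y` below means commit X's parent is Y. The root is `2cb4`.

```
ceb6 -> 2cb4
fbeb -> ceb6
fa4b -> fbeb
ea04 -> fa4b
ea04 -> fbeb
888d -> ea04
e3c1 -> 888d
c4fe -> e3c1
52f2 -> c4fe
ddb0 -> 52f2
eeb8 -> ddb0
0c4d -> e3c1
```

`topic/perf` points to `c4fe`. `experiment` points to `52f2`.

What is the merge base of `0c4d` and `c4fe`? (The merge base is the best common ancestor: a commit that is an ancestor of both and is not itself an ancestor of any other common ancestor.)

Ancestors of 0c4d: {0c4d, 2cb4, 888d, ceb6, e3c1, ea04, fa4b, fbeb}.
Ancestors of c4fe: {2cb4, 888d, c4fe, ceb6, e3c1, ea04, fa4b, fbeb}.
Common ancestors: {2cb4, 888d, ceb6, e3c1, ea04, fa4b, fbeb}.
Among these, e3c1 is not an ancestor of any other common ancestor — it is the merge base.

e3c1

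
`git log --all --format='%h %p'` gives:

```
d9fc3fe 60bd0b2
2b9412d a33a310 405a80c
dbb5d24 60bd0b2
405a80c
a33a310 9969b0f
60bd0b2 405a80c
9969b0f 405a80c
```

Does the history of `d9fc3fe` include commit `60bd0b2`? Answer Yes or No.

Ancestors of d9fc3fe (commits reachable by following parents): {405a80c, 60bd0b2, d9fc3fe}.
60bd0b2 is in that set, so it is an ancestor of d9fc3fe.

Yes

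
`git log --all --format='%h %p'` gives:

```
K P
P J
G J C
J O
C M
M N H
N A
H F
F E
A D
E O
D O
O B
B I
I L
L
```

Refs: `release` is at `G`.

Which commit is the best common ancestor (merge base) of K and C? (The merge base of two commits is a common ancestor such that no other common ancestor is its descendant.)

Ancestors of K: {B, I, J, K, L, O, P}.
Ancestors of C: {A, B, C, D, E, F, H, I, L, M, N, O}.
Common ancestors: {B, I, L, O}.
Among these, O is not an ancestor of any other common ancestor — it is the merge base.

O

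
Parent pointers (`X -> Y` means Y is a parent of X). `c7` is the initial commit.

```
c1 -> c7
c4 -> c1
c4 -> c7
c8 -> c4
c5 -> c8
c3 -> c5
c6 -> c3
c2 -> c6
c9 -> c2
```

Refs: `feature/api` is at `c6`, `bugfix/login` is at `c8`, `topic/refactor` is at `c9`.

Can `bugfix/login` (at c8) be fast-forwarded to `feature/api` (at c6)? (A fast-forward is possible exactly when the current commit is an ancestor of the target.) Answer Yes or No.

A fast-forward from c8 to c6 is possible iff c8 is an ancestor of c6.
Ancestors of c6: {c1, c3, c4, c5, c6, c7, c8}.
c8 is among them, so fast-forward is possible.

Yes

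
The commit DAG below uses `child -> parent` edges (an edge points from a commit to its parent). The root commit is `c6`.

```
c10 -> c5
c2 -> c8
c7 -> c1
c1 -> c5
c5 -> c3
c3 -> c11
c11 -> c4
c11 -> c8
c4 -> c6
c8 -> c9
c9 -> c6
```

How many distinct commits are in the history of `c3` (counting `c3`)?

Walking parent pointers from c3: reachable set = {c11, c3, c4, c6, c8, c9}.
That is 6 commits.

6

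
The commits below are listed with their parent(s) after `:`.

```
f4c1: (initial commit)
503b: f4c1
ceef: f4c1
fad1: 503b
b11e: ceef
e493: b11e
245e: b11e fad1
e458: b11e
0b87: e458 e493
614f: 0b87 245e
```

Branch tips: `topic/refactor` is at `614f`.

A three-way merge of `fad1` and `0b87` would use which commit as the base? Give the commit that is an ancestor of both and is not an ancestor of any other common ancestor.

Ancestors of fad1: {503b, f4c1, fad1}.
Ancestors of 0b87: {0b87, b11e, ceef, e458, e493, f4c1}.
Common ancestors: {f4c1}.
The only common ancestor is f4c1, so it is the merge base.

f4c1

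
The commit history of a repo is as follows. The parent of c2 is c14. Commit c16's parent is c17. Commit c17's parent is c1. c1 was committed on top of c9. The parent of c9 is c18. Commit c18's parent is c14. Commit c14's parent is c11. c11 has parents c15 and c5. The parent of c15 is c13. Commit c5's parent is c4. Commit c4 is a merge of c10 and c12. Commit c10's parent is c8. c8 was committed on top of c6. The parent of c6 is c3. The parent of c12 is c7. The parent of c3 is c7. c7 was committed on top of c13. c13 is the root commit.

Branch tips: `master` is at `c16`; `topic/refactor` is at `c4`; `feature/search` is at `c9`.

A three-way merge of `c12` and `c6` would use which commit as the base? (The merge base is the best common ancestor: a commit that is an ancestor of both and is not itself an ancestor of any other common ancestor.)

c7

Ancestors of c12: {c12, c13, c7}.
Ancestors of c6: {c13, c3, c6, c7}.
Common ancestors: {c13, c7}.
Among these, c7 is not an ancestor of any other common ancestor — it is the merge base.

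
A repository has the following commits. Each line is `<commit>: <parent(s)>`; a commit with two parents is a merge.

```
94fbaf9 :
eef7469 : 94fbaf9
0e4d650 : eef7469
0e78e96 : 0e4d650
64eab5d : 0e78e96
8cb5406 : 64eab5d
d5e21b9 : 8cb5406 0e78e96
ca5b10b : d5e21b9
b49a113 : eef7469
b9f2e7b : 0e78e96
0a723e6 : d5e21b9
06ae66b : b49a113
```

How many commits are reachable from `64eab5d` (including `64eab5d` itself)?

Walking parent pointers from 64eab5d: reachable set = {0e4d650, 0e78e96, 64eab5d, 94fbaf9, eef7469}.
That is 5 commits.

5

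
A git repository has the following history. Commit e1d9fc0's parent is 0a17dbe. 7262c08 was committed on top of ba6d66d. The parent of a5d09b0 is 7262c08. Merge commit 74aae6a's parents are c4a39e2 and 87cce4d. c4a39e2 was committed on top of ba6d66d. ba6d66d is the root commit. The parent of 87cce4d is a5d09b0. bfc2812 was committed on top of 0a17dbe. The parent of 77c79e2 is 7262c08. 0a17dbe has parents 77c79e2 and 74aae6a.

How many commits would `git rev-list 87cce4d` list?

4

Walking parent pointers from 87cce4d: reachable set = {7262c08, 87cce4d, a5d09b0, ba6d66d}.
That is 4 commits.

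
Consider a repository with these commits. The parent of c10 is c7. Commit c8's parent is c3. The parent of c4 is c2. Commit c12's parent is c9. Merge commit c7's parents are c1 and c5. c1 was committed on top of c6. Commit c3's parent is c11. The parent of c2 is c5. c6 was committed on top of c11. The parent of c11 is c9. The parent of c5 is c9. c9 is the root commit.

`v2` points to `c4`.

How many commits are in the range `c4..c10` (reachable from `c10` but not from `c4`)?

5

Reachable from c10: {c1, c10, c11, c5, c6, c7, c9}.
Reachable from c4: {c2, c4, c5, c9}.
In c10's history but not c4's: {c1, c10, c11, c6, c7} — 5 commits.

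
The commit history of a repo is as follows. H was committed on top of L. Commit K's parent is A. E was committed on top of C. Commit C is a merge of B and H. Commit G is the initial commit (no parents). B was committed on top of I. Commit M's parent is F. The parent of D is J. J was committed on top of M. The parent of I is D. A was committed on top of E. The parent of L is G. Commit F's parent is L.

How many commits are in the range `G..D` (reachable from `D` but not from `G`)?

5

Reachable from D: {D, F, G, J, L, M}.
Reachable from G: {G}.
In D's history but not G's: {D, F, J, L, M} — 5 commits.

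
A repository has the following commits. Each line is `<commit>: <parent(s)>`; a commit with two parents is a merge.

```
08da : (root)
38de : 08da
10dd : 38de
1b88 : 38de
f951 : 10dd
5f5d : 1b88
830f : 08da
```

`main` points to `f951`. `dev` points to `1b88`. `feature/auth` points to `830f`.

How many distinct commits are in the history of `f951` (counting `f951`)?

4

Walking parent pointers from f951: reachable set = {08da, 10dd, 38de, f951}.
That is 4 commits.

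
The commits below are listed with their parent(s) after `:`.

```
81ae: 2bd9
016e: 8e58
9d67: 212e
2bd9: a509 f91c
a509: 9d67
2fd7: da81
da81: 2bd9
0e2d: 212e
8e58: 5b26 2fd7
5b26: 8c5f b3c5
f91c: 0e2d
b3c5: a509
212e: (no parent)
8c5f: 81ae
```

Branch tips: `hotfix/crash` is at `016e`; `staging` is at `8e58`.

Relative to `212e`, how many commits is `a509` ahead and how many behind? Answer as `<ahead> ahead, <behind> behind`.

Reachable from a509: {212e, 9d67, a509}.
Reachable from 212e: {212e}.
Only in a509's history (ahead): {9d67, a509} — 2.
Only in 212e's history (behind): {} — 0.

2 ahead, 0 behind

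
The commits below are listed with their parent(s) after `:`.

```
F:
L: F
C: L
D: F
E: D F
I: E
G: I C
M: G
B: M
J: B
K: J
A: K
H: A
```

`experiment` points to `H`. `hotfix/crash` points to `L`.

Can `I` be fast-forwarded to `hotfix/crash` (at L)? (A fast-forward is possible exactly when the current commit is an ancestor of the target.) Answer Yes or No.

A fast-forward from I to L is possible iff I is an ancestor of L.
Ancestors of L: {F, L}.
I is not among them, so fast-forward is not possible.

No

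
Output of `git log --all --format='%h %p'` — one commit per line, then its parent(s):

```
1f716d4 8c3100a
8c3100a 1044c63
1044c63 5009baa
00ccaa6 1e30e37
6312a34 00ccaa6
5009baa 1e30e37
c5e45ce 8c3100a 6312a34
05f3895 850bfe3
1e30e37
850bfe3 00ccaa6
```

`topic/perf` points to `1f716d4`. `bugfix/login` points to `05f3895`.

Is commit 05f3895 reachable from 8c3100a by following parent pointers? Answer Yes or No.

Ancestors of 8c3100a: {1044c63, 1e30e37, 5009baa, 8c3100a}.
05f3895 is not in that set, so it is not an ancestor of 8c3100a.

No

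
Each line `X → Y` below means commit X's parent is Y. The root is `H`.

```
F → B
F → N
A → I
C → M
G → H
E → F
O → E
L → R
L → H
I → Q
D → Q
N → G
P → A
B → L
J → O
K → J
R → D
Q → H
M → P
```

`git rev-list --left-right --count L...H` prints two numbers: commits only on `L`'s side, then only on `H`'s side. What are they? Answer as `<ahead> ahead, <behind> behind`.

4 ahead, 0 behind

Reachable from L: {D, H, L, Q, R}.
Reachable from H: {H}.
Only in L's history (ahead): {D, L, Q, R} — 4.
Only in H's history (behind): {} — 0.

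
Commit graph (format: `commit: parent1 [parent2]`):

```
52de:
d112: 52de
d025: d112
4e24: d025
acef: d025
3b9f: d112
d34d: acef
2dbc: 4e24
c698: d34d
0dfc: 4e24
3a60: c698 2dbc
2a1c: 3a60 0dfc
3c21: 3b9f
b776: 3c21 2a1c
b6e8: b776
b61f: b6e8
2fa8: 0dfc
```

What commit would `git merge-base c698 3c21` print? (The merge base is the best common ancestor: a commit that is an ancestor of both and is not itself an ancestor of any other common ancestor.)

d112

Ancestors of c698: {52de, acef, c698, d025, d112, d34d}.
Ancestors of 3c21: {3b9f, 3c21, 52de, d112}.
Common ancestors: {52de, d112}.
Among these, d112 is not an ancestor of any other common ancestor — it is the merge base.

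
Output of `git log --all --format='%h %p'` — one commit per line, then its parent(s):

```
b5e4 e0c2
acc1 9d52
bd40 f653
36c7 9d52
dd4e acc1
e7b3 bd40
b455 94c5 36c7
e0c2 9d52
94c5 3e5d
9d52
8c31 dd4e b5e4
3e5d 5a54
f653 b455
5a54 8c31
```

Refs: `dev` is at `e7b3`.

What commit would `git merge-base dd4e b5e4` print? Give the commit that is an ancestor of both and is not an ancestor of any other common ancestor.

9d52

Ancestors of dd4e: {9d52, acc1, dd4e}.
Ancestors of b5e4: {9d52, b5e4, e0c2}.
Common ancestors: {9d52}.
The only common ancestor is 9d52, so it is the merge base.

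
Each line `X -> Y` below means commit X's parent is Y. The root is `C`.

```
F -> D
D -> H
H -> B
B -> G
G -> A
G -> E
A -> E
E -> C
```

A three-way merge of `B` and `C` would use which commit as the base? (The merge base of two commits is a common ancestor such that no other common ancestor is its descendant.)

Ancestors of B: {A, B, C, E, G}.
Ancestors of C: {C}.
Common ancestors: {C}.
The only common ancestor is C, so it is the merge base.

C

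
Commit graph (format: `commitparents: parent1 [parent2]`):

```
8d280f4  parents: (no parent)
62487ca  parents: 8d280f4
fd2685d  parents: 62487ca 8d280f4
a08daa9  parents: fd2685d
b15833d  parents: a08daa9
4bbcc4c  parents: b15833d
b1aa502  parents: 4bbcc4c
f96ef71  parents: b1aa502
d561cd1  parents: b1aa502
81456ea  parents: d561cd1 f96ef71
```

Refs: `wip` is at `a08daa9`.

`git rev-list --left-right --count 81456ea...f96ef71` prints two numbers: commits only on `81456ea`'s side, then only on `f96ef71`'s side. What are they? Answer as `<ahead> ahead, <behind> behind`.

Reachable from 81456ea: {4bbcc4c, 62487ca, 81456ea, 8d280f4, a08daa9, b15833d, b1aa502, d561cd1, f96ef71, fd2685d}.
Reachable from f96ef71: {4bbcc4c, 62487ca, 8d280f4, a08daa9, b15833d, b1aa502, f96ef71, fd2685d}.
Only in 81456ea's history (ahead): {81456ea, d561cd1} — 2.
Only in f96ef71's history (behind): {} — 0.

2 ahead, 0 behind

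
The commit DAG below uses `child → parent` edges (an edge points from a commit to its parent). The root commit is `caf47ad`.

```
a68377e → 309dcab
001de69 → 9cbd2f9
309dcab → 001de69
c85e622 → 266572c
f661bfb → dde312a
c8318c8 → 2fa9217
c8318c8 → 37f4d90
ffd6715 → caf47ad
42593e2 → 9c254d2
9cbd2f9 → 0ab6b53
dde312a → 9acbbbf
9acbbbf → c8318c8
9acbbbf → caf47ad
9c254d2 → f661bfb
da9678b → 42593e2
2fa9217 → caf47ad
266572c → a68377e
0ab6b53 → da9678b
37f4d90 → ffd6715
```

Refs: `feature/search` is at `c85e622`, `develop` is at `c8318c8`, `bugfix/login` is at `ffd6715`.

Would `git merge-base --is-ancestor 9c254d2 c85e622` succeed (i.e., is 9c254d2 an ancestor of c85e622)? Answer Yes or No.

Ancestors of c85e622 (commits reachable by following parents): {001de69, 0ab6b53, 266572c, 2fa9217, 309dcab, 37f4d90, 42593e2, 9acbbbf, 9c254d2, 9cbd2f9, a68377e, c8318c8, c85e622, caf47ad, da9678b, dde312a, f661bfb, ffd6715}.
9c254d2 is in that set, so it is an ancestor of c85e622.

Yes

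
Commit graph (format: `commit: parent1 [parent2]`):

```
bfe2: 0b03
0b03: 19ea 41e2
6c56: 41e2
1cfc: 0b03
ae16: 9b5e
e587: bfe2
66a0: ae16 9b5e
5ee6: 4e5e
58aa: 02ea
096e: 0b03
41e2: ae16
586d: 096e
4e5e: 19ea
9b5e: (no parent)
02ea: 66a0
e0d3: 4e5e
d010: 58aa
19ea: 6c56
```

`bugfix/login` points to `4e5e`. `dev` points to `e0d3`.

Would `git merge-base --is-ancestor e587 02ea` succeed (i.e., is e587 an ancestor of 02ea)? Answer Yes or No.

No

Ancestors of 02ea: {02ea, 66a0, 9b5e, ae16}.
e587 is not in that set, so it is not an ancestor of 02ea.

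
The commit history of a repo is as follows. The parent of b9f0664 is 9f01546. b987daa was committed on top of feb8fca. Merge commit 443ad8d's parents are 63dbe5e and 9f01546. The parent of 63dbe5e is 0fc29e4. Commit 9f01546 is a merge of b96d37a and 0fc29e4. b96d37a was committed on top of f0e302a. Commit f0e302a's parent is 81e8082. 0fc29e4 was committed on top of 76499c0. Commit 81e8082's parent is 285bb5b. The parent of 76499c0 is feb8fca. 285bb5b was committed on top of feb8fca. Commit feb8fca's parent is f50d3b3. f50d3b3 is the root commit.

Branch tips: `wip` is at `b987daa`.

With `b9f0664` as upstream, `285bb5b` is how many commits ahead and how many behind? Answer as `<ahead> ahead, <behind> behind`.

Reachable from 285bb5b: {285bb5b, f50d3b3, feb8fca}.
Reachable from b9f0664: {0fc29e4, 285bb5b, 76499c0, 81e8082, 9f01546, b96d37a, b9f0664, f0e302a, f50d3b3, feb8fca}.
Only in 285bb5b's history (ahead): {} — 0.
Only in b9f0664's history (behind): {0fc29e4, 76499c0, 81e8082, 9f01546, b96d37a, b9f0664, f0e302a} — 7.

0 ahead, 7 behind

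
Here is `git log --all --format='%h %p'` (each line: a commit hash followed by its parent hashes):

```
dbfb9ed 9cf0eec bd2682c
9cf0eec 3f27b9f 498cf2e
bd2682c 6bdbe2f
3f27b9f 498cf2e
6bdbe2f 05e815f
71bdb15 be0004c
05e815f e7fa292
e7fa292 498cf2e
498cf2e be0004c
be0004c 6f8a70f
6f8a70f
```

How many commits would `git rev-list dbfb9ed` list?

10

Walking parent pointers from dbfb9ed: reachable set = {05e815f, 3f27b9f, 498cf2e, 6bdbe2f, 6f8a70f, 9cf0eec, bd2682c, be0004c, dbfb9ed, e7fa292}.
That is 10 commits.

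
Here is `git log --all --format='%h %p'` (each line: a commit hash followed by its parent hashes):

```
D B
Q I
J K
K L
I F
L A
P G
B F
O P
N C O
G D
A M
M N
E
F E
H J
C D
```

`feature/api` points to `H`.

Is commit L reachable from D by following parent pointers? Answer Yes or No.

No

Ancestors of D: {B, D, E, F}.
L is not in that set, so it is not an ancestor of D.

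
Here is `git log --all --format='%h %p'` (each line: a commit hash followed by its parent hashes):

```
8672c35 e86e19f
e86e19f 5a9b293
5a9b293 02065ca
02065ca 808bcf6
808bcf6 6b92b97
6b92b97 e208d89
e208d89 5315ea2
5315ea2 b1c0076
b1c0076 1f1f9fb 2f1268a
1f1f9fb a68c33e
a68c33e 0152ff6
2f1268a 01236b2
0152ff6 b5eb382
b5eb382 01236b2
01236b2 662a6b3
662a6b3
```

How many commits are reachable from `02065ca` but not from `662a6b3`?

Reachable from 02065ca: {01236b2, 0152ff6, 02065ca, 1f1f9fb, 2f1268a, 5315ea2, 662a6b3, 6b92b97, 808bcf6, a68c33e, b1c0076, b5eb382, e208d89}.
Reachable from 662a6b3: {662a6b3}.
In 02065ca's history but not 662a6b3's: {01236b2, 0152ff6, 02065ca, 1f1f9fb, 2f1268a, 5315ea2, 6b92b97, 808bcf6, a68c33e, b1c0076, b5eb382, e208d89} — 12 commits.

12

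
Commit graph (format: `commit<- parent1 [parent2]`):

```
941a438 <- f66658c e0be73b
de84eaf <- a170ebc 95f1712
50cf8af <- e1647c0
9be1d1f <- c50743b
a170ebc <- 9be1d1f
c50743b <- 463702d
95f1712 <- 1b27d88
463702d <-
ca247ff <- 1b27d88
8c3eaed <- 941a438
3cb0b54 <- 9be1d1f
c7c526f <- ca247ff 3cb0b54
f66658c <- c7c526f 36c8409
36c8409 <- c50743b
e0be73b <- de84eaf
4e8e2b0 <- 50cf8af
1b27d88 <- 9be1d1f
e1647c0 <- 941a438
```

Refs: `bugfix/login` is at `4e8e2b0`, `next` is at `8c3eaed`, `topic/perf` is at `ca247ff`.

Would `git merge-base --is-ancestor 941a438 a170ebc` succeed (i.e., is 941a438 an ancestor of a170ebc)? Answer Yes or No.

No

Ancestors of a170ebc: {463702d, 9be1d1f, a170ebc, c50743b}.
941a438 is not in that set, so it is not an ancestor of a170ebc.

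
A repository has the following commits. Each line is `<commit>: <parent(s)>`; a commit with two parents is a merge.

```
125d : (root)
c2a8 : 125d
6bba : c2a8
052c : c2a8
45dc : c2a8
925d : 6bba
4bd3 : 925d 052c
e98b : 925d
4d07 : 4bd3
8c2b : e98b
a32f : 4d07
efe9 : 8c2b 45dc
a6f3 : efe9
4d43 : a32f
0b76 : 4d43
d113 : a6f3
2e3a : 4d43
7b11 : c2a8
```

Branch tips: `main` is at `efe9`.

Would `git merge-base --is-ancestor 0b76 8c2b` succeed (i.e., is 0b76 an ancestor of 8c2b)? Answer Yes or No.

Ancestors of 8c2b: {125d, 6bba, 8c2b, 925d, c2a8, e98b}.
0b76 is not in that set, so it is not an ancestor of 8c2b.

No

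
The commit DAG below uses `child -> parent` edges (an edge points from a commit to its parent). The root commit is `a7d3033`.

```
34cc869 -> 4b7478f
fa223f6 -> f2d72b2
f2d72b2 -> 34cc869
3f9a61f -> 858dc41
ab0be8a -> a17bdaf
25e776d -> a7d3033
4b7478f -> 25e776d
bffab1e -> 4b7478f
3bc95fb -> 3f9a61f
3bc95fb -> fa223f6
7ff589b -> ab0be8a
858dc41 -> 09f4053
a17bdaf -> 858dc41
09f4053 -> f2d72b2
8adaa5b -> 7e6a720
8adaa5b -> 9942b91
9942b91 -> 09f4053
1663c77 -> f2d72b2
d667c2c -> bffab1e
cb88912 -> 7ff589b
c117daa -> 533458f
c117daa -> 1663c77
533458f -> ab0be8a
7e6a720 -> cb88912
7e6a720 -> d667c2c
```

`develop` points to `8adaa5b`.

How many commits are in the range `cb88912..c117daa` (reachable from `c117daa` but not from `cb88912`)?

3

Reachable from c117daa: {09f4053, 1663c77, 25e776d, 34cc869, 4b7478f, 533458f, 858dc41, a17bdaf, a7d3033, ab0be8a, c117daa, f2d72b2}.
Reachable from cb88912: {09f4053, 25e776d, 34cc869, 4b7478f, 7ff589b, 858dc41, a17bdaf, a7d3033, ab0be8a, cb88912, f2d72b2}.
In c117daa's history but not cb88912's: {1663c77, 533458f, c117daa} — 3 commits.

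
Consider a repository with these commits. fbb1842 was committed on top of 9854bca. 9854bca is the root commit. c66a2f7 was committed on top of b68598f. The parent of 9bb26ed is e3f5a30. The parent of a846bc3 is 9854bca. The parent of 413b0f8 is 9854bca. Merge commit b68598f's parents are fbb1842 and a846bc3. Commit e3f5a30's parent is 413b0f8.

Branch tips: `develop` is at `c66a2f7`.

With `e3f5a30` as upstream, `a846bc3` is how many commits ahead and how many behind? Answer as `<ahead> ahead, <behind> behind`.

Reachable from a846bc3: {9854bca, a846bc3}.
Reachable from e3f5a30: {413b0f8, 9854bca, e3f5a30}.
Only in a846bc3's history (ahead): {a846bc3} — 1.
Only in e3f5a30's history (behind): {413b0f8, e3f5a30} — 2.

1 ahead, 2 behind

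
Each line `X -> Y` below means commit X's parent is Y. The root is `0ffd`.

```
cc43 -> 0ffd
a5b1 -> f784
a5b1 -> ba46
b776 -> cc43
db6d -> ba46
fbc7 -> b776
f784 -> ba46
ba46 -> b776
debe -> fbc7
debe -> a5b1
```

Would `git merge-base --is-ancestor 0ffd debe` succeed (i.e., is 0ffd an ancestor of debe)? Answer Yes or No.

Yes

Ancestors of debe (commits reachable by following parents): {0ffd, a5b1, b776, ba46, cc43, debe, f784, fbc7}.
0ffd is in that set, so it is an ancestor of debe.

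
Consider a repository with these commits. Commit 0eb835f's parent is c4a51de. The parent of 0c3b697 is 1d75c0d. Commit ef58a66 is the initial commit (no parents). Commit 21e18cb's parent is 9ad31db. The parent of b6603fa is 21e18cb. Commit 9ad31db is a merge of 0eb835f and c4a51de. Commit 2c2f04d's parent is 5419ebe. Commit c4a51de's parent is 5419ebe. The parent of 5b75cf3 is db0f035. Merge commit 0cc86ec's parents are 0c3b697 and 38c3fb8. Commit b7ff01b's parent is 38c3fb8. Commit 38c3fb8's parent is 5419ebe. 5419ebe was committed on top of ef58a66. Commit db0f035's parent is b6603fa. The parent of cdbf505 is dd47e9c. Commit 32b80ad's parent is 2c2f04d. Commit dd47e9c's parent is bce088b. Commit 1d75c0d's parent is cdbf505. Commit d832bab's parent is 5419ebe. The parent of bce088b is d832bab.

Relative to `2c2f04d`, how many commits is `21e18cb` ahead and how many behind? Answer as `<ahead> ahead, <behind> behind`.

Reachable from 21e18cb: {0eb835f, 21e18cb, 5419ebe, 9ad31db, c4a51de, ef58a66}.
Reachable from 2c2f04d: {2c2f04d, 5419ebe, ef58a66}.
Only in 21e18cb's history (ahead): {0eb835f, 21e18cb, 9ad31db, c4a51de} — 4.
Only in 2c2f04d's history (behind): {2c2f04d} — 1.

4 ahead, 1 behind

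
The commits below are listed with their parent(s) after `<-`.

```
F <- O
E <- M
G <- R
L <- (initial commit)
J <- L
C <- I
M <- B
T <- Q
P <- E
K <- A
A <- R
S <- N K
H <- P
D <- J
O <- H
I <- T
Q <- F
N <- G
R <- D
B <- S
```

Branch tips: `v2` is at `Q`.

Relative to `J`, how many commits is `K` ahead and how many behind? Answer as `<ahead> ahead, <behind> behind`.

4 ahead, 0 behind

Reachable from K: {A, D, J, K, L, R}.
Reachable from J: {J, L}.
Only in K's history (ahead): {A, D, K, R} — 4.
Only in J's history (behind): {} — 0.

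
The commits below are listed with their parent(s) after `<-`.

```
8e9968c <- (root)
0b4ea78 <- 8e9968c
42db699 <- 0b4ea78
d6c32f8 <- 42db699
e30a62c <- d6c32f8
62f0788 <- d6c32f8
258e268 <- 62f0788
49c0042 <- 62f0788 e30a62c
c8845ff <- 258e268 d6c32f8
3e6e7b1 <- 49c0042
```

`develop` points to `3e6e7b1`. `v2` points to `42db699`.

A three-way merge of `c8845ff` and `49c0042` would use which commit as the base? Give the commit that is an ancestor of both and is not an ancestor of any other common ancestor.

Ancestors of c8845ff: {0b4ea78, 258e268, 42db699, 62f0788, 8e9968c, c8845ff, d6c32f8}.
Ancestors of 49c0042: {0b4ea78, 42db699, 49c0042, 62f0788, 8e9968c, d6c32f8, e30a62c}.
Common ancestors: {0b4ea78, 42db699, 62f0788, 8e9968c, d6c32f8}.
Among these, 62f0788 is not an ancestor of any other common ancestor — it is the merge base.

62f0788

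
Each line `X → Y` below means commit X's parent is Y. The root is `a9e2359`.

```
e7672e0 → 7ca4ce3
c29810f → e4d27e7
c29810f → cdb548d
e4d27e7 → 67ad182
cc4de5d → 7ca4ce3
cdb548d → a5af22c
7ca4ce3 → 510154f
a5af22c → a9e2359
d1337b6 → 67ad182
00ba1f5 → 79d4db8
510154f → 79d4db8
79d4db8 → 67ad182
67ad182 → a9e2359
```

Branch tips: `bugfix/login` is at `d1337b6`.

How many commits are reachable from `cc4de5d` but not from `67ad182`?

Reachable from cc4de5d: {510154f, 67ad182, 79d4db8, 7ca4ce3, a9e2359, cc4de5d}.
Reachable from 67ad182: {67ad182, a9e2359}.
In cc4de5d's history but not 67ad182's: {510154f, 79d4db8, 7ca4ce3, cc4de5d} — 4 commits.

4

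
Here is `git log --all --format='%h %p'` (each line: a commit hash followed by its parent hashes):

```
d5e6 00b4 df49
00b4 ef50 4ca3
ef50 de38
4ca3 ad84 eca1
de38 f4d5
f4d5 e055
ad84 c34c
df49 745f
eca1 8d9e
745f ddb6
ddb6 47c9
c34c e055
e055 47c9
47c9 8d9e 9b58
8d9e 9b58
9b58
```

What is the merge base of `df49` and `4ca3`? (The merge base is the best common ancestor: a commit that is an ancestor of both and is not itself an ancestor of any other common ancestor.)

Ancestors of df49: {47c9, 745f, 8d9e, 9b58, ddb6, df49}.
Ancestors of 4ca3: {47c9, 4ca3, 8d9e, 9b58, ad84, c34c, e055, eca1}.
Common ancestors: {47c9, 8d9e, 9b58}.
Among these, 47c9 is not an ancestor of any other common ancestor — it is the merge base.

47c9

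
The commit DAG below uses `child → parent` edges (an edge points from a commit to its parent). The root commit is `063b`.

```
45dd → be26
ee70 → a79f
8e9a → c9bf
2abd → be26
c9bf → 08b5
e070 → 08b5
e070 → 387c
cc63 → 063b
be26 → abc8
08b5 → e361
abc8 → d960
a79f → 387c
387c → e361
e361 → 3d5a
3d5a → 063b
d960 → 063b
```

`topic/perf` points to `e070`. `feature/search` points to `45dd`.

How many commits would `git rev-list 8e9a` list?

Walking parent pointers from 8e9a: reachable set = {063b, 08b5, 3d5a, 8e9a, c9bf, e361}.
That is 6 commits.

6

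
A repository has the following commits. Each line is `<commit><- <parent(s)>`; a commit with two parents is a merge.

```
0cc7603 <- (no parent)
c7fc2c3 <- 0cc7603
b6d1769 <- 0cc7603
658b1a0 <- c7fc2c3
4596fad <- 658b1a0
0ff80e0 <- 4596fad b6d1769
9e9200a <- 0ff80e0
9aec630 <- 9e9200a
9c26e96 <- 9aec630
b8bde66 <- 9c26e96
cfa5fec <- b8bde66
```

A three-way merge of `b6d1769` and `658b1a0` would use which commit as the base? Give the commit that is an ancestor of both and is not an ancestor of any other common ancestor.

0cc7603

Ancestors of b6d1769: {0cc7603, b6d1769}.
Ancestors of 658b1a0: {0cc7603, 658b1a0, c7fc2c3}.
Common ancestors: {0cc7603}.
The only common ancestor is 0cc7603, so it is the merge base.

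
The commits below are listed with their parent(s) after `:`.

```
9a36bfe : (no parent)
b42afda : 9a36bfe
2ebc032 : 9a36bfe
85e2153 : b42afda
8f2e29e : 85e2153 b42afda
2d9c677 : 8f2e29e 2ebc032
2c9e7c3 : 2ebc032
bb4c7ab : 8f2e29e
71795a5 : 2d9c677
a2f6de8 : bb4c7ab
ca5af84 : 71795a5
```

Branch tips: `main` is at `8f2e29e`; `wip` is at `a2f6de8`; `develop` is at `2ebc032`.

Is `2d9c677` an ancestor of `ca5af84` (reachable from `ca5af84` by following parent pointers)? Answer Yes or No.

Yes

Ancestors of ca5af84 (commits reachable by following parents): {2d9c677, 2ebc032, 71795a5, 85e2153, 8f2e29e, 9a36bfe, b42afda, ca5af84}.
2d9c677 is in that set, so it is an ancestor of ca5af84.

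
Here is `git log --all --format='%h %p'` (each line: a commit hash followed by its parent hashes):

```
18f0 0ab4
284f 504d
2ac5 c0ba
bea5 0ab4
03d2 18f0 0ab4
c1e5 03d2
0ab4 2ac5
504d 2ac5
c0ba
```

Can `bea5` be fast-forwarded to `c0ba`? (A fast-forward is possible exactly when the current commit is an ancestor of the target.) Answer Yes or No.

A fast-forward from bea5 to c0ba is possible iff bea5 is an ancestor of c0ba.
Ancestors of c0ba: {c0ba}.
bea5 is not among them, so fast-forward is not possible.

No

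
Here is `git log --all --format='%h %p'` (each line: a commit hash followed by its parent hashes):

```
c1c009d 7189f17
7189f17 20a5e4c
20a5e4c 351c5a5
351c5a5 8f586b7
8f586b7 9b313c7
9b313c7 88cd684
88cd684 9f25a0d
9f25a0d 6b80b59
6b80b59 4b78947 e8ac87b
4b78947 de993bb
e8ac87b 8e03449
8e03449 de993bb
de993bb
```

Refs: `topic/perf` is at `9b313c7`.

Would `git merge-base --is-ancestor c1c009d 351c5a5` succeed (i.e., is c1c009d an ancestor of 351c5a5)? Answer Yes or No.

Ancestors of 351c5a5: {351c5a5, 4b78947, 6b80b59, 88cd684, 8e03449, 8f586b7, 9b313c7, 9f25a0d, de993bb, e8ac87b}.
c1c009d is not in that set, so it is not an ancestor of 351c5a5.

No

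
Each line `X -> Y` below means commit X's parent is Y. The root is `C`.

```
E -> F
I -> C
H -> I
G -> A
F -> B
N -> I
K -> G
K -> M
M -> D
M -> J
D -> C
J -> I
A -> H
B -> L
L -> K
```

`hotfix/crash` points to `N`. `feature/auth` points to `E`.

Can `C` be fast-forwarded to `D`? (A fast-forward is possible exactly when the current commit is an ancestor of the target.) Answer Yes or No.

A fast-forward from C to D is possible iff C is an ancestor of D.
Ancestors of D: {C, D}.
C is among them, so fast-forward is possible.

Yes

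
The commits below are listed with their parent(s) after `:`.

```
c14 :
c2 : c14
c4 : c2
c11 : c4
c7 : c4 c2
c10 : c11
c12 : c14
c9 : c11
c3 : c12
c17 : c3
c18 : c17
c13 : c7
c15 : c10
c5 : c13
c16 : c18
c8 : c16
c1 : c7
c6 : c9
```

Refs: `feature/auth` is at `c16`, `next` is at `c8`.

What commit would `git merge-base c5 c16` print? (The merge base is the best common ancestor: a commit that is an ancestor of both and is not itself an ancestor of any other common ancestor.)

c14

Ancestors of c5: {c13, c14, c2, c4, c5, c7}.
Ancestors of c16: {c12, c14, c16, c17, c18, c3}.
Common ancestors: {c14}.
The only common ancestor is c14, so it is the merge base.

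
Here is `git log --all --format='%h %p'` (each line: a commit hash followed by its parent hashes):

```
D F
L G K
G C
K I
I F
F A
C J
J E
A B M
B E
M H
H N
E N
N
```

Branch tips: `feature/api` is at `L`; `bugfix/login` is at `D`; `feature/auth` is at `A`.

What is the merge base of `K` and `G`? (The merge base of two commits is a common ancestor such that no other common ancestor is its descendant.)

E

Ancestors of K: {A, B, E, F, H, I, K, M, N}.
Ancestors of G: {C, E, G, J, N}.
Common ancestors: {E, N}.
Among these, E is not an ancestor of any other common ancestor — it is the merge base.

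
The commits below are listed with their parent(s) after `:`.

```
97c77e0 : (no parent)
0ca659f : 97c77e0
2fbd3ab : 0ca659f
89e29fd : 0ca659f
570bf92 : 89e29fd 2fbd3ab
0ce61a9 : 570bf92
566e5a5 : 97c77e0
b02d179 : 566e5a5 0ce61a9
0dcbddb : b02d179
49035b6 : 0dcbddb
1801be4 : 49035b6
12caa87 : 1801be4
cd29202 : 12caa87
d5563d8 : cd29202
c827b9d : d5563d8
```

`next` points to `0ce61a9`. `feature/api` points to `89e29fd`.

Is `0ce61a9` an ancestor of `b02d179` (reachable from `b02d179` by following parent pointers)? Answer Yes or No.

Yes

Ancestors of b02d179 (commits reachable by following parents): {0ca659f, 0ce61a9, 2fbd3ab, 566e5a5, 570bf92, 89e29fd, 97c77e0, b02d179}.
0ce61a9 is in that set, so it is an ancestor of b02d179.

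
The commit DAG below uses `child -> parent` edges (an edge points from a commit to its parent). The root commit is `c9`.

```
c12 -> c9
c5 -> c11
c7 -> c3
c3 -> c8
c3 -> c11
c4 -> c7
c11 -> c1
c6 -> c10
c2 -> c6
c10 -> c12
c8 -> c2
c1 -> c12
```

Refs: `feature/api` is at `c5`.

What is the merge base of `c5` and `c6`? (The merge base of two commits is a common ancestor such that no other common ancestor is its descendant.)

Ancestors of c5: {c1, c11, c12, c5, c9}.
Ancestors of c6: {c10, c12, c6, c9}.
Common ancestors: {c12, c9}.
Among these, c12 is not an ancestor of any other common ancestor — it is the merge base.

c12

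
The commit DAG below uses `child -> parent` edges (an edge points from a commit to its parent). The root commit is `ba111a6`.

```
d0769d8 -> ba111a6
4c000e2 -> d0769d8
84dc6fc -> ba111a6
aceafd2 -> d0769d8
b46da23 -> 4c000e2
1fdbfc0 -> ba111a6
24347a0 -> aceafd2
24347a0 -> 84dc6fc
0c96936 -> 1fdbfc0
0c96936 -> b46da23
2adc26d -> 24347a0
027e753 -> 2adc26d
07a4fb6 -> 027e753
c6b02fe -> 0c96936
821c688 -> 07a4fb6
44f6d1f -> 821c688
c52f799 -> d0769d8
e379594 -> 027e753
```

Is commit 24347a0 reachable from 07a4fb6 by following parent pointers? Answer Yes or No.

Ancestors of 07a4fb6 (commits reachable by following parents): {027e753, 07a4fb6, 24347a0, 2adc26d, 84dc6fc, aceafd2, ba111a6, d0769d8}.
24347a0 is in that set, so it is an ancestor of 07a4fb6.

Yes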